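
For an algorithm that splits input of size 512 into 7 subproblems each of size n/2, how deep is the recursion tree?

For divide and conquer with division factor 2:

Problem sizes at each level:
Level 0: 512
Level 1: 256
Level 2: 128
Level 3: 64
Level 4: 32
Level 5: 16
Level 6: 8
Level 7: 4
Level 8: 2
Level 9: 1

The root is level 0 and the size-1 base case is level 9 (the tree spans levels 0 through 9, i.e. 10 levels counting the root), so the depth is the number of divisions: log_2(512) = 9

The recursion tree depth is log_2(512) = 9. At each level, the problem size is divided by 2, so it takes 9 divisions to reduce to a base case of size 1. The algorithm makes 7 recursive calls at each level.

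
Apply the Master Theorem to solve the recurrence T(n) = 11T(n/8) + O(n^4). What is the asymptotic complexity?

Master Theorem for T(n) = 11T(n/8) + O(n^4):

a = 11, b = 8, c = 4
log_b(a) = log_8(11) = 1.1531

Case 3: c = 4 > log_8(11) = 1.1531
T(n) = O(n^4) = O(n^4)

For T(n) = 11T(n/8) + O(n^4): log_8(11) = 1.1531. This is Case 3 of the Master Theorem (c > log_b(a), work dominated by root), giving O(n^4).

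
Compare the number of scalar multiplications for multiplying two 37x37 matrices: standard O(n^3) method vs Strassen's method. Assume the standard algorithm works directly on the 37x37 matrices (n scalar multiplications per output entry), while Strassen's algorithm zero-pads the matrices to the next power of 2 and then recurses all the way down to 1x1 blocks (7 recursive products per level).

Matrix multiplication for 37x37 matrices:

Strassen's algorithm requires power-of-2 dimensions. Pad 37x37 to 64x64 (next power of 2).

Standard algorithm: 37^3 = 50653 multiplications
Strassen's algorithm: 7^(log2(64)) = 7^6 = 117649 multiplications
Difference: 50653 - 117649 = -66996 (Strassen uses MORE here due to padding overhead — for small or just-over-power-of-2 n, padding can outweigh the per-level savings)

Standard: 50653 multiplications (37^3). Strassen: 117649 multiplications (7^6, after padding to 64x64). Strassen reduces 8 recursive multiplications to 7 at each level.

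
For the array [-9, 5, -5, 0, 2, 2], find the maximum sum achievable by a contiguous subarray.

Using Kadane's algorithm on [-9, 5, -5, 0, 2, 2]:

Scanning through the array:
Position 1 (value 5): max_ending_here = 5, max_so_far = 5
Position 2 (value -5): max_ending_here = 0, max_so_far = 5
Position 3 (value 0): max_ending_here = 0, max_so_far = 5
Position 4 (value 2): max_ending_here = 2, max_so_far = 5
Position 5 (value 2): max_ending_here = 4, max_so_far = 5

Maximum subarray: [5]
Maximum sum: 5

The maximum subarray is [5] with sum 5. This subarray runs from index 1 to index 1.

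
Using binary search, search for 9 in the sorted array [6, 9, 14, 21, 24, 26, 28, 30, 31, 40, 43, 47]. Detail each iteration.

Binary search for 9 in [6, 9, 14, 21, 24, 26, 28, 30, 31, 40, 43, 47]:

lo=0, hi=11, mid=5, arr[mid]=26 -> 26 > 9, search left half
lo=0, hi=4, mid=2, arr[mid]=14 -> 14 > 9, search left half
lo=0, hi=1, mid=0, arr[mid]=6 -> 6 < 9, search right half
lo=1, hi=1, mid=1, arr[mid]=9 -> Found target at index 1!

Binary search finds 9 at index 1 after 4 comparisons. The search repeatedly halves the search space by comparing with the middle element.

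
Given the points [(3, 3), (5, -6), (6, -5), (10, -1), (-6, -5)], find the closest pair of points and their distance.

Computing all pairwise distances among 5 points:

d((3, 3), (5, -6)) = 9.2195
d((3, 3), (6, -5)) = 8.544
d((3, 3), (10, -1)) = 8.0623
d((3, 3), (-6, -5)) = 12.0416
d((5, -6), (6, -5)) = 1.4142 <-- minimum
d((5, -6), (10, -1)) = 7.0711
d((5, -6), (-6, -5)) = 11.0454
d((6, -5), (10, -1)) = 5.6569
d((6, -5), (-6, -5)) = 12.0
d((10, -1), (-6, -5)) = 16.4924

Closest pair: (5, -6) and (6, -5) with distance 1.4142

The closest pair is (5, -6) and (6, -5) with Euclidean distance 1.4142. For 5 points, brute-force pairwise comparison is shown above. For large n, the divide-and-conquer algorithm (sort by x, recurse on halves, check the dividing strip) achieves O(n log n).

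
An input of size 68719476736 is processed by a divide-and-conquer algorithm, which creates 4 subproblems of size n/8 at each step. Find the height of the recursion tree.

For divide and conquer with division factor 8:

Problem sizes at each level:
Level 0: 68719476736
Level 1: 8589934592
Level 2: 1073741824
Level 3: 134217728
Level 4: 16777216
Level 5: 2097152
Level 6: 262144
Level 7: 32768
Level 8: 4096
Level 9: 512
Level 10: 64
Level 11: 8
Level 12: 1

The root is level 0 and the size-1 base case is level 12 (the tree spans levels 0 through 12, i.e. 13 levels counting the root), so the depth is the number of divisions: log_8(68719476736) = 12

The recursion tree depth is log_8(68719476736) = 12. At each level, the problem size is divided by 8, so it takes 12 divisions to reduce to a base case of size 1. The algorithm makes 4 recursive calls at each level.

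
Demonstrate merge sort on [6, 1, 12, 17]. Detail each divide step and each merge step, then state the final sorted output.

Merge sort trace:

Split: [6, 1, 12, 17] -> [6, 1] and [12, 17]
  Split: [6, 1] -> [6] and [1]
  Merge: [6] + [1] -> [1, 6]
  Split: [12, 17] -> [12] and [17]
  Merge: [12] + [17] -> [12, 17]
Merge: [1, 6] + [12, 17] -> [1, 6, 12, 17]

Final sorted array: [1, 6, 12, 17]

The merge sort proceeds by recursively splitting the array and merging sorted halves.
After all merges, the sorted array is [1, 6, 12, 17].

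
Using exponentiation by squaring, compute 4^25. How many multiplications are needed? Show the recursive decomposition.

Computing 4^25 by squaring (build up from 4^1; each line after the first costs one multiplication):

4^1 = 4
4^2 = (4^1)^2 = 4^2 = 16
4^3 = 4 * 4^2 = 4 * 16 = 64
4^6 = (4^3)^2 = 64^2 = 4096
4^12 = (4^6)^2 = 4096^2 = 16777216
4^24 = (4^12)^2 = 16777216^2 = 281474976710656
4^25 = 4 * 4^24 = 4 * 281474976710656 = 1125899906842624

Result: 1125899906842624
Multiplications needed: 6 (6 lines after 4^1)

4^25 = 1125899906842624. Using exponentiation by squaring, this requires 6 multiplications. The key idea: if the exponent is even, square the half-power; if odd, multiply by the base once.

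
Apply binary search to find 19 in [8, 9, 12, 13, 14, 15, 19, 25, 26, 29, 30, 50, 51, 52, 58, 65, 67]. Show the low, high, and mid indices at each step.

Binary search for 19 in [8, 9, 12, 13, 14, 15, 19, 25, 26, 29, 30, 50, 51, 52, 58, 65, 67]:

lo=0, hi=16, mid=8, arr[mid]=26 -> 26 > 19, search left half
lo=0, hi=7, mid=3, arr[mid]=13 -> 13 < 19, search right half
lo=4, hi=7, mid=5, arr[mid]=15 -> 15 < 19, search right half
lo=6, hi=7, mid=6, arr[mid]=19 -> Found target at index 6!

Binary search finds 19 at index 6 after 4 comparisons. The search repeatedly halves the search space by comparing with the middle element.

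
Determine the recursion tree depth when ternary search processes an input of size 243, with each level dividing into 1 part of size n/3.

For divide and conquer with division factor 3:

Problem sizes at each level:
Level 0: 243
Level 1: 81
Level 2: 27
Level 3: 9
Level 4: 3
Level 5: 1

The root is level 0 and the size-1 base case is level 5 (the tree spans levels 0 through 5, i.e. 6 levels counting the root), so the depth is the number of divisions: log_3(243) = 5

The recursion tree depth is log_3(243) = 5. At each level, the problem size is divided by 3, so it takes 5 divisions to reduce to a base case of size 1. The algorithm makes 1 recursive call at each level.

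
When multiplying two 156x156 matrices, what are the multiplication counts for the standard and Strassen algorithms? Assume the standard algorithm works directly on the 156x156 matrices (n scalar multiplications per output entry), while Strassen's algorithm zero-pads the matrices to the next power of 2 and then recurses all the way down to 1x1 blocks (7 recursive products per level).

Matrix multiplication for 156x156 matrices:

Strassen's algorithm requires power-of-2 dimensions. Pad 156x156 to 256x256 (next power of 2).

Standard algorithm: 156^3 = 3796416 multiplications
Strassen's algorithm: 7^(log2(256)) = 7^8 = 5764801 multiplications
Difference: 3796416 - 5764801 = -1968385 (Strassen uses MORE here due to padding overhead — for small or just-over-power-of-2 n, padding can outweigh the per-level savings)

Standard: 3796416 multiplications (156^3). Strassen: 5764801 multiplications (7^8, after padding to 256x256). Strassen reduces 8 recursive multiplications to 7 at each level.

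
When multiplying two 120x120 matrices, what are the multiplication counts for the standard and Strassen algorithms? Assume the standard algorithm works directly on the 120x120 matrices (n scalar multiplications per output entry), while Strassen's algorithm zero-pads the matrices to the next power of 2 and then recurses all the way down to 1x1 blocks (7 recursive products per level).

Matrix multiplication for 120x120 matrices:

Strassen's algorithm requires power-of-2 dimensions. Pad 120x120 to 128x128 (next power of 2).

Standard algorithm: 120^3 = 1728000 multiplications
Strassen's algorithm: 7^(log2(128)) = 7^7 = 823543 multiplications
Savings: 1728000 - 823543 = 904457 multiplications

Standard: 1728000 multiplications (120^3). Strassen: 823543 multiplications (7^7, after padding to 128x128). Strassen reduces 8 recursive multiplications to 7 at each level.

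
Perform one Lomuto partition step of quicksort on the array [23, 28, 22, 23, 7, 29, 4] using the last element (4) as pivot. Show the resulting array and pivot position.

Lomuto partition with pivot = 4:

Initial array: [23, 28, 22, 23, 7, 29, 4]

arr[0]=23 > 4: no swap
arr[1]=28 > 4: no swap
arr[2]=22 > 4: no swap
arr[3]=23 > 4: no swap
arr[4]=7 > 4: no swap
arr[5]=29 > 4: no swap

Place pivot at position 0: [4, 28, 22, 23, 7, 29, 23]
Pivot position: 0

After partitioning with pivot 4, the array becomes [4, 28, 22, 23, 7, 29, 23]. The pivot is placed at index 0. All elements to the left of the pivot are <= 4, and all elements to the right are > 4.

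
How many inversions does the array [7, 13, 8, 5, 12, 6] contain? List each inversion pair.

Finding inversions in [7, 13, 8, 5, 12, 6]:

(0, 3): arr[0]=7 > arr[3]=5
(0, 5): arr[0]=7 > arr[5]=6
(1, 2): arr[1]=13 > arr[2]=8
(1, 3): arr[1]=13 > arr[3]=5
(1, 4): arr[1]=13 > arr[4]=12
(1, 5): arr[1]=13 > arr[5]=6
(2, 3): arr[2]=8 > arr[3]=5
(2, 5): arr[2]=8 > arr[5]=6
(4, 5): arr[4]=12 > arr[5]=6

Total inversions: 9

The array has 9 inversion(s): (0,3), (0,5), (1,2), (1,3), (1,4), (1,5), (2,3), (2,5), (4,5). Each pair (i,j) satisfies i < j and arr[i] > arr[j].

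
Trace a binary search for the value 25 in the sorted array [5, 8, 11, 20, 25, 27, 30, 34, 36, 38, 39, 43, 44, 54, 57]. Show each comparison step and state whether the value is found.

Binary search for 25 in [5, 8, 11, 20, 25, 27, 30, 34, 36, 38, 39, 43, 44, 54, 57]:

lo=0, hi=14, mid=7, arr[mid]=34 -> 34 > 25, search left half
lo=0, hi=6, mid=3, arr[mid]=20 -> 20 < 25, search right half
lo=4, hi=6, mid=5, arr[mid]=27 -> 27 > 25, search left half
lo=4, hi=4, mid=4, arr[mid]=25 -> Found target at index 4!

Binary search finds 25 at index 4 after 4 comparisons. The search repeatedly halves the search space by comparing with the middle element.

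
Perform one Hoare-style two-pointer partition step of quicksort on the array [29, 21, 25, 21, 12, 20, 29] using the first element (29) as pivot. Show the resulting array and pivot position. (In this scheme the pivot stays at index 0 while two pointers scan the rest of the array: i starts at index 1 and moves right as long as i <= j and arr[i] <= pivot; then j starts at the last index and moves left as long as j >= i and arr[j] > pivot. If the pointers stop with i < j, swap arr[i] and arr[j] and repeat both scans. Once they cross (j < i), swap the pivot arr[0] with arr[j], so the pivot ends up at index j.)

Hoare-style two-pointer partition with pivot = 29:

Initial array: [29, 21, 25, 21, 12, 20, 29]

Pointers start at i = 1, j = 6.
i ends at 7, j ends at 6: the pointers have crossed (j < i), so scanning stops.

Swap pivot arr[0] with arr[6] to place pivot at position 6: [29, 21, 25, 21, 12, 20, 29]
Pivot position: 6

After partitioning with pivot 29, the array becomes [29, 21, 25, 21, 12, 20, 29]. The pivot is placed at index 6. All elements to the left of the pivot are <= 29, and all elements to the right are > 29.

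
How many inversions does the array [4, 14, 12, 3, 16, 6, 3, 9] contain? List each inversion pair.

Finding inversions in [4, 14, 12, 3, 16, 6, 3, 9]:

(0, 3): arr[0]=4 > arr[3]=3
(0, 6): arr[0]=4 > arr[6]=3
(1, 2): arr[1]=14 > arr[2]=12
(1, 3): arr[1]=14 > arr[3]=3
(1, 5): arr[1]=14 > arr[5]=6
(1, 6): arr[1]=14 > arr[6]=3
(1, 7): arr[1]=14 > arr[7]=9
(2, 3): arr[2]=12 > arr[3]=3
(2, 5): arr[2]=12 > arr[5]=6
(2, 6): arr[2]=12 > arr[6]=3
(2, 7): arr[2]=12 > arr[7]=9
(4, 5): arr[4]=16 > arr[5]=6
(4, 6): arr[4]=16 > arr[6]=3
(4, 7): arr[4]=16 > arr[7]=9
(5, 6): arr[5]=6 > arr[6]=3

Total inversions: 15

The array has 15 inversion(s): (0,3), (0,6), (1,2), (1,3), (1,5), (1,6), (1,7), (2,3), (2,5), (2,6), (2,7), (4,5), (4,6), (4,7), (5,6). Each pair (i,j) satisfies i < j and arr[i] > arr[j].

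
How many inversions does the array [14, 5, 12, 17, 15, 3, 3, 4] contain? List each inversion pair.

Finding inversions in [14, 5, 12, 17, 15, 3, 3, 4]:

(0, 1): arr[0]=14 > arr[1]=5
(0, 2): arr[0]=14 > arr[2]=12
(0, 5): arr[0]=14 > arr[5]=3
(0, 6): arr[0]=14 > arr[6]=3
(0, 7): arr[0]=14 > arr[7]=4
(1, 5): arr[1]=5 > arr[5]=3
(1, 6): arr[1]=5 > arr[6]=3
(1, 7): arr[1]=5 > arr[7]=4
(2, 5): arr[2]=12 > arr[5]=3
(2, 6): arr[2]=12 > arr[6]=3
(2, 7): arr[2]=12 > arr[7]=4
(3, 4): arr[3]=17 > arr[4]=15
(3, 5): arr[3]=17 > arr[5]=3
(3, 6): arr[3]=17 > arr[6]=3
(3, 7): arr[3]=17 > arr[7]=4
(4, 5): arr[4]=15 > arr[5]=3
(4, 6): arr[4]=15 > arr[6]=3
(4, 7): arr[4]=15 > arr[7]=4

Total inversions: 18

The array has 18 inversion(s): (0,1), (0,2), (0,5), (0,6), (0,7), (1,5), (1,6), (1,7), (2,5), (2,6), (2,7), (3,4), (3,5), (3,6), (3,7), (4,5), (4,6), (4,7). Each pair (i,j) satisfies i < j and arr[i] > arr[j].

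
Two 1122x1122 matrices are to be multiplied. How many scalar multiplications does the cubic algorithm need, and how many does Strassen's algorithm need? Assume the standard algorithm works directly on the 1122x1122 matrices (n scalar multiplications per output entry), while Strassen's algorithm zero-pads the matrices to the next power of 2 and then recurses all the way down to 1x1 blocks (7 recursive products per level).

Matrix multiplication for 1122x1122 matrices:

Strassen's algorithm requires power-of-2 dimensions. Pad 1122x1122 to 2048x2048 (next power of 2).

Standard algorithm: 1122^3 = 1412467848 multiplications
Strassen's algorithm: 7^(log2(2048)) = 7^11 = 1977326743 multiplications
Difference: 1412467848 - 1977326743 = -564858895 (Strassen uses MORE here due to padding overhead — for small or just-over-power-of-2 n, padding can outweigh the per-level savings)

Standard: 1412467848 multiplications (1122^3). Strassen: 1977326743 multiplications (7^11, after padding to 2048x2048). Strassen reduces 8 recursive multiplications to 7 at each level.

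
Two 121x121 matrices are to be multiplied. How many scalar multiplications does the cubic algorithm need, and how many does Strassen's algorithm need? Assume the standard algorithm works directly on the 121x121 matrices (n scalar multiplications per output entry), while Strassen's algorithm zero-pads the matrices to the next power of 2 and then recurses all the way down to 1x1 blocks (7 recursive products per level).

Matrix multiplication for 121x121 matrices:

Strassen's algorithm requires power-of-2 dimensions. Pad 121x121 to 128x128 (next power of 2).

Standard algorithm: 121^3 = 1771561 multiplications
Strassen's algorithm: 7^(log2(128)) = 7^7 = 823543 multiplications
Savings: 1771561 - 823543 = 948018 multiplications

Standard: 1771561 multiplications (121^3). Strassen: 823543 multiplications (7^7, after padding to 128x128). Strassen reduces 8 recursive multiplications to 7 at each level.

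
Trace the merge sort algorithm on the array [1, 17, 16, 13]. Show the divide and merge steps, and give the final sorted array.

Merge sort trace:

Split: [1, 17, 16, 13] -> [1, 17] and [16, 13]
  Split: [1, 17] -> [1] and [17]
  Merge: [1] + [17] -> [1, 17]
  Split: [16, 13] -> [16] and [13]
  Merge: [16] + [13] -> [13, 16]
Merge: [1, 17] + [13, 16] -> [1, 13, 16, 17]

Final sorted array: [1, 13, 16, 17]

The merge sort proceeds by recursively splitting the array and merging sorted halves.
After all merges, the sorted array is [1, 13, 16, 17].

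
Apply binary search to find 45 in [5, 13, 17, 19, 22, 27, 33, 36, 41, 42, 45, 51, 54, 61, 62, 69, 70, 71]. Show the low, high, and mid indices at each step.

Binary search for 45 in [5, 13, 17, 19, 22, 27, 33, 36, 41, 42, 45, 51, 54, 61, 62, 69, 70, 71]:

lo=0, hi=17, mid=8, arr[mid]=41 -> 41 < 45, search right half
lo=9, hi=17, mid=13, arr[mid]=61 -> 61 > 45, search left half
lo=9, hi=12, mid=10, arr[mid]=45 -> Found target at index 10!

Binary search finds 45 at index 10 after 3 comparisons. The search repeatedly halves the search space by comparing with the middle element.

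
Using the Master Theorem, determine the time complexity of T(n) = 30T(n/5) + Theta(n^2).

Master Theorem for T(n) = 30T(n/5) + O(n^2):

a = 30, b = 5, c = 2
log_b(a) = log_5(30) = 2.1133

Case 1: c = 2 < log_5(30) = 2.1133
T(n) = O(n^(log_5 30))

For T(n) = 30T(n/5) + O(n^2): log_5(30) = 2.1133. This is Case 1 of the Master Theorem (c < log_b(a), work dominated by leaves), giving O(n^(log_5 30)).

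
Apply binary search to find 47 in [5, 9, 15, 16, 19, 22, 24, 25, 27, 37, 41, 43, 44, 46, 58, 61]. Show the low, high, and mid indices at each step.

Binary search for 47 in [5, 9, 15, 16, 19, 22, 24, 25, 27, 37, 41, 43, 44, 46, 58, 61]:

lo=0, hi=15, mid=7, arr[mid]=25 -> 25 < 47, search right half
lo=8, hi=15, mid=11, arr[mid]=43 -> 43 < 47, search right half
lo=12, hi=15, mid=13, arr[mid]=46 -> 46 < 47, search right half
lo=14, hi=15, mid=14, arr[mid]=58 -> 58 > 47, search left half
lo=14 > hi=13, target 47 not found

Binary search determines that 47 is not in the array after 4 comparisons. The search space was exhausted without finding the target.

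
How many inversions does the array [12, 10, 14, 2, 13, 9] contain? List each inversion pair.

Finding inversions in [12, 10, 14, 2, 13, 9]:

(0, 1): arr[0]=12 > arr[1]=10
(0, 3): arr[0]=12 > arr[3]=2
(0, 5): arr[0]=12 > arr[5]=9
(1, 3): arr[1]=10 > arr[3]=2
(1, 5): arr[1]=10 > arr[5]=9
(2, 3): arr[2]=14 > arr[3]=2
(2, 4): arr[2]=14 > arr[4]=13
(2, 5): arr[2]=14 > arr[5]=9
(4, 5): arr[4]=13 > arr[5]=9

Total inversions: 9

The array has 9 inversion(s): (0,1), (0,3), (0,5), (1,3), (1,5), (2,3), (2,4), (2,5), (4,5). Each pair (i,j) satisfies i < j and arr[i] > arr[j].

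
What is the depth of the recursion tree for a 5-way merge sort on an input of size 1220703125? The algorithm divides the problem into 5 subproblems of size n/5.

For divide and conquer with division factor 5:

Problem sizes at each level:
Level 0: 1220703125
Level 1: 244140625
Level 2: 48828125
Level 3: 9765625
Level 4: 1953125
Level 5: 390625
Level 6: 78125
Level 7: 15625
Level 8: 3125
Level 9: 625
Level 10: 125
Level 11: 25
Level 12: 5
Level 13: 1

The root is level 0 and the size-1 base case is level 13 (the tree spans levels 0 through 13, i.e. 14 levels counting the root), so the depth is the number of divisions: log_5(1220703125) = 13

The recursion tree depth is log_5(1220703125) = 13. At each level, the problem size is divided by 5, so it takes 13 divisions to reduce to a base case of size 1. The algorithm makes 5 recursive calls at each level.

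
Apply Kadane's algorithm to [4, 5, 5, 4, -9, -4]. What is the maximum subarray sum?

Using Kadane's algorithm on [4, 5, 5, 4, -9, -4]:

Scanning through the array:
Position 1 (value 5): max_ending_here = 9, max_so_far = 9
Position 2 (value 5): max_ending_here = 14, max_so_far = 14
Position 3 (value 4): max_ending_here = 18, max_so_far = 18
Position 4 (value -9): max_ending_here = 9, max_so_far = 18
Position 5 (value -4): max_ending_here = 5, max_so_far = 18

Maximum subarray: [4, 5, 5, 4]
Maximum sum: 18

The maximum subarray is [4, 5, 5, 4] with sum 18. This subarray runs from index 0 to index 3.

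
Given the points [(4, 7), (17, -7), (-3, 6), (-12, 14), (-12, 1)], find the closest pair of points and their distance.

Computing all pairwise distances among 5 points:

d((4, 7), (17, -7)) = 19.105
d((4, 7), (-3, 6)) = 7.0711 <-- minimum
d((4, 7), (-12, 14)) = 17.4642
d((4, 7), (-12, 1)) = 17.088
d((17, -7), (-3, 6)) = 23.8537
d((17, -7), (-12, 14)) = 35.805
d((17, -7), (-12, 1)) = 30.0832
d((-3, 6), (-12, 14)) = 12.0416
d((-3, 6), (-12, 1)) = 10.2956
d((-12, 14), (-12, 1)) = 13.0

Closest pair: (4, 7) and (-3, 6) with distance 7.0711

The closest pair is (4, 7) and (-3, 6) with Euclidean distance 7.0711. For 5 points, brute-force pairwise comparison is shown above. For large n, the divide-and-conquer algorithm (sort by x, recurse on halves, check the dividing strip) achieves O(n log n).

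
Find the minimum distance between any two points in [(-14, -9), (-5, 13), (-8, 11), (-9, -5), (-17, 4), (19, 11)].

Computing all pairwise distances among 6 points:

d((-14, -9), (-5, 13)) = 23.7697
d((-14, -9), (-8, 11)) = 20.8806
d((-14, -9), (-9, -5)) = 6.4031
d((-14, -9), (-17, 4)) = 13.3417
d((-14, -9), (19, 11)) = 38.5876
d((-5, 13), (-8, 11)) = 3.6056 <-- minimum
d((-5, 13), (-9, -5)) = 18.4391
d((-5, 13), (-17, 4)) = 15.0
d((-5, 13), (19, 11)) = 24.0832
d((-8, 11), (-9, -5)) = 16.0312
d((-8, 11), (-17, 4)) = 11.4018
d((-8, 11), (19, 11)) = 27.0
d((-9, -5), (-17, 4)) = 12.0416
d((-9, -5), (19, 11)) = 32.249
d((-17, 4), (19, 11)) = 36.6742

Closest pair: (-5, 13) and (-8, 11) with distance 3.6056

The closest pair is (-5, 13) and (-8, 11) with Euclidean distance 3.6056. For 6 points, brute-force pairwise comparison is shown above. For large n, the divide-and-conquer algorithm (sort by x, recurse on halves, check the dividing strip) achieves O(n log n).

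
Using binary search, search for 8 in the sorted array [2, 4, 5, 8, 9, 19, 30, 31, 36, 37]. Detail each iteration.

Binary search for 8 in [2, 4, 5, 8, 9, 19, 30, 31, 36, 37]:

lo=0, hi=9, mid=4, arr[mid]=9 -> 9 > 8, search left half
lo=0, hi=3, mid=1, arr[mid]=4 -> 4 < 8, search right half
lo=2, hi=3, mid=2, arr[mid]=5 -> 5 < 8, search right half
lo=3, hi=3, mid=3, arr[mid]=8 -> Found target at index 3!

Binary search finds 8 at index 3 after 4 comparisons. The search repeatedly halves the search space by comparing with the middle element.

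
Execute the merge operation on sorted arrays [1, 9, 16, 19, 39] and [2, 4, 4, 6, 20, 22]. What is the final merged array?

Merging process:

Compare 1 vs 2: take 1 from left. Merged: [1]
Compare 9 vs 2: take 2 from right. Merged: [1, 2]
Compare 9 vs 4: take 4 from right. Merged: [1, 2, 4]
Compare 9 vs 4: take 4 from right. Merged: [1, 2, 4, 4]
Compare 9 vs 6: take 6 from right. Merged: [1, 2, 4, 4, 6]
Compare 9 vs 20: take 9 from left. Merged: [1, 2, 4, 4, 6, 9]
Compare 16 vs 20: take 16 from left. Merged: [1, 2, 4, 4, 6, 9, 16]
Compare 19 vs 20: take 19 from left. Merged: [1, 2, 4, 4, 6, 9, 16, 19]
Compare 39 vs 20: take 20 from right. Merged: [1, 2, 4, 4, 6, 9, 16, 19, 20]
Compare 39 vs 22: take 22 from right. Merged: [1, 2, 4, 4, 6, 9, 16, 19, 20, 22]
Append remaining from left: [39]. Merged: [1, 2, 4, 4, 6, 9, 16, 19, 20, 22, 39]

Final merged array: [1, 2, 4, 4, 6, 9, 16, 19, 20, 22, 39]
Total comparisons: 10

The merged array is [1, 2, 4, 4, 6, 9, 16, 19, 20, 22, 39], requiring 10 comparisons. The merge step runs in O(n) time where n is the total number of elements.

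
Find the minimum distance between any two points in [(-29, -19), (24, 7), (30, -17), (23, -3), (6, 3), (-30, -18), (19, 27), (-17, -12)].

Computing all pairwise distances among 8 points:

d((-29, -19), (24, 7)) = 59.0339
d((-29, -19), (30, -17)) = 59.0339
d((-29, -19), (23, -3)) = 54.4059
d((-29, -19), (6, 3)) = 41.3401
d((-29, -19), (-30, -18)) = 1.4142 <-- minimum
d((-29, -19), (19, 27)) = 66.4831
d((-29, -19), (-17, -12)) = 13.8924
d((24, 7), (30, -17)) = 24.7386
d((24, 7), (23, -3)) = 10.0499
d((24, 7), (6, 3)) = 18.4391
d((24, 7), (-30, -18)) = 59.5063
d((24, 7), (19, 27)) = 20.6155
d((24, 7), (-17, -12)) = 45.1885
d((30, -17), (23, -3)) = 15.6525
d((30, -17), (6, 3)) = 31.241
d((30, -17), (-30, -18)) = 60.0083
d((30, -17), (19, 27)) = 45.3542
d((30, -17), (-17, -12)) = 47.2652
d((23, -3), (6, 3)) = 18.0278
d((23, -3), (-30, -18)) = 55.0818
d((23, -3), (19, 27)) = 30.2655
d((23, -3), (-17, -12)) = 41.0
d((6, 3), (-30, -18)) = 41.6773
d((6, 3), (19, 27)) = 27.2947
d((6, 3), (-17, -12)) = 27.4591
d((-30, -18), (19, 27)) = 66.5282
d((-30, -18), (-17, -12)) = 14.3178
d((19, 27), (-17, -12)) = 53.0754

Closest pair: (-29, -19) and (-30, -18) with distance 1.4142

The closest pair is (-29, -19) and (-30, -18) with Euclidean distance 1.4142. For 8 points, brute-force pairwise comparison is shown above. For large n, the divide-and-conquer algorithm (sort by x, recurse on halves, check the dividing strip) achieves O(n log n).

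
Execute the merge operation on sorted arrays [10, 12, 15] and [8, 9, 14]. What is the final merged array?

Merging process:

Compare 10 vs 8: take 8 from right. Merged: [8]
Compare 10 vs 9: take 9 from right. Merged: [8, 9]
Compare 10 vs 14: take 10 from left. Merged: [8, 9, 10]
Compare 12 vs 14: take 12 from left. Merged: [8, 9, 10, 12]
Compare 15 vs 14: take 14 from right. Merged: [8, 9, 10, 12, 14]
Append remaining from left: [15]. Merged: [8, 9, 10, 12, 14, 15]

Final merged array: [8, 9, 10, 12, 14, 15]
Total comparisons: 5

The merged array is [8, 9, 10, 12, 14, 15], requiring 5 comparisons. The merge step runs in O(n) time where n is the total number of elements.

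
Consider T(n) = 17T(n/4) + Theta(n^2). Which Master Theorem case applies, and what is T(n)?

Master Theorem for T(n) = 17T(n/4) + O(n^2):

a = 17, b = 4, c = 2
log_b(a) = log_4(17) = 2.0437

Case 1: c = 2 < log_4(17) = 2.0437
T(n) = O(n^(log_4 17))

For T(n) = 17T(n/4) + O(n^2): log_4(17) = 2.0437. This is Case 1 of the Master Theorem (c < log_b(a), work dominated by leaves), giving O(n^(log_4 17)).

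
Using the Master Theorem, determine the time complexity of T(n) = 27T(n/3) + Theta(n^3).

Master Theorem for T(n) = 27T(n/3) + O(n^3):

a = 27, b = 3, c = 3
log_b(a) = log_3(27) = 3.0000

Case 2: c = 3 = log_3(27) = 3.0000
T(n) = O(n^3 log n) = O(n^3 log n)

For T(n) = 27T(n/3) + O(n^3): log_3(27) = 3.0000. This is Case 2 of the Master Theorem (c = log_b(a), equal work at all levels), giving O(n^3 log n).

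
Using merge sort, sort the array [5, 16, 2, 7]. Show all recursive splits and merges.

Merge sort trace:

Split: [5, 16, 2, 7] -> [5, 16] and [2, 7]
  Split: [5, 16] -> [5] and [16]
  Merge: [5] + [16] -> [5, 16]
  Split: [2, 7] -> [2] and [7]
  Merge: [2] + [7] -> [2, 7]
Merge: [5, 16] + [2, 7] -> [2, 5, 7, 16]

Final sorted array: [2, 5, 7, 16]

The merge sort proceeds by recursively splitting the array and merging sorted halves.
After all merges, the sorted array is [2, 5, 7, 16].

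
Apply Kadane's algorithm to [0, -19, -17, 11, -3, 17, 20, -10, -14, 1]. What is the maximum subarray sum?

Using Kadane's algorithm on [0, -19, -17, 11, -3, 17, 20, -10, -14, 1]:

Scanning through the array:
Position 1 (value -19): max_ending_here = -19, max_so_far = 0
Position 2 (value -17): max_ending_here = -17, max_so_far = 0
Position 3 (value 11): max_ending_here = 11, max_so_far = 11
Position 4 (value -3): max_ending_here = 8, max_so_far = 11
Position 5 (value 17): max_ending_here = 25, max_so_far = 25
Position 6 (value 20): max_ending_here = 45, max_so_far = 45
Position 7 (value -10): max_ending_here = 35, max_so_far = 45
Position 8 (value -14): max_ending_here = 21, max_so_far = 45
Position 9 (value 1): max_ending_here = 22, max_so_far = 45

Maximum subarray: [11, -3, 17, 20]
Maximum sum: 45

The maximum subarray is [11, -3, 17, 20] with sum 45. This subarray runs from index 3 to index 6.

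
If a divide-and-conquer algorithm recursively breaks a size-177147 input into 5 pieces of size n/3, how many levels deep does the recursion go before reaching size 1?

For divide and conquer with division factor 3:

Problem sizes at each level:
Level 0: 177147
Level 1: 59049
Level 2: 19683
Level 3: 6561
Level 4: 2187
Level 5: 729
Level 6: 243
Level 7: 81
Level 8: 27
Level 9: 9
Level 10: 3
Level 11: 1

The root is level 0 and the size-1 base case is level 11 (the tree spans levels 0 through 11, i.e. 12 levels counting the root), so the depth is the number of divisions: log_3(177147) = 11

The recursion tree depth is log_3(177147) = 11. At each level, the problem size is divided by 3, so it takes 11 divisions to reduce to a base case of size 1. The algorithm makes 5 recursive calls at each level.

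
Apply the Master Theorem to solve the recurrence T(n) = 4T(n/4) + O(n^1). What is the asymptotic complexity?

Master Theorem for T(n) = 4T(n/4) + O(n^1):

a = 4, b = 4, c = 1
log_b(a) = log_4(4) = 1.0000

Case 2: c = 1 = log_4(4) = 1.0000
T(n) = O(n^1 log n) = O(n log n)

For T(n) = 4T(n/4) + O(n^1): log_4(4) = 1.0000. This is Case 2 of the Master Theorem (c = log_b(a), equal work at all levels), giving O(n log n).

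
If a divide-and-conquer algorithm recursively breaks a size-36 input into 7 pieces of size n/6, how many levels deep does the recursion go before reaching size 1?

For divide and conquer with division factor 6:

Problem sizes at each level:
Level 0: 36
Level 1: 6
Level 2: 1

The root is level 0 and the size-1 base case is level 2 (the tree spans levels 0 through 2, i.e. 3 levels counting the root), so the depth is the number of divisions: log_6(36) = 2

The recursion tree depth is log_6(36) = 2. At each level, the problem size is divided by 6, so it takes 2 divisions to reduce to a base case of size 1. The algorithm makes 7 recursive calls at each level.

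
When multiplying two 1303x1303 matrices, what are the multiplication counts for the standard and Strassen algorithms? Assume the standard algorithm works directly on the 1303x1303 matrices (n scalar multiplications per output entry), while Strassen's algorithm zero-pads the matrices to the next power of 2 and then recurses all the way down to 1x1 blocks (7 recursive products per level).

Matrix multiplication for 1303x1303 matrices:

Strassen's algorithm requires power-of-2 dimensions. Pad 1303x1303 to 2048x2048 (next power of 2).

Standard algorithm: 1303^3 = 2212245127 multiplications
Strassen's algorithm: 7^(log2(2048)) = 7^11 = 1977326743 multiplications
Savings: 2212245127 - 1977326743 = 234918384 multiplications

Standard: 2212245127 multiplications (1303^3). Strassen: 1977326743 multiplications (7^11, after padding to 2048x2048). Strassen reduces 8 recursive multiplications to 7 at each level.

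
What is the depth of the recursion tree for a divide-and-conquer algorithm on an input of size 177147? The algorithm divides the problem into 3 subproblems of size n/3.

For divide and conquer with division factor 3:

Problem sizes at each level:
Level 0: 177147
Level 1: 59049
Level 2: 19683
Level 3: 6561
Level 4: 2187
Level 5: 729
Level 6: 243
Level 7: 81
Level 8: 27
Level 9: 9
Level 10: 3
Level 11: 1

The root is level 0 and the size-1 base case is level 11 (the tree spans levels 0 through 11, i.e. 12 levels counting the root), so the depth is the number of divisions: log_3(177147) = 11

The recursion tree depth is log_3(177147) = 11. At each level, the problem size is divided by 3, so it takes 11 divisions to reduce to a base case of size 1. The algorithm makes 3 recursive calls at each level.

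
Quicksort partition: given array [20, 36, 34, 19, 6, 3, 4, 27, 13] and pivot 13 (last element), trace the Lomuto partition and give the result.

Lomuto partition with pivot = 13:

Initial array: [20, 36, 34, 19, 6, 3, 4, 27, 13]

arr[0]=20 > 13: no swap
arr[1]=36 > 13: no swap
arr[2]=34 > 13: no swap
arr[3]=19 > 13: no swap
arr[4]=6 <= 13: swap with position 0, array becomes [6, 36, 34, 19, 20, 3, 4, 27, 13]
arr[5]=3 <= 13: swap with position 1, array becomes [6, 3, 34, 19, 20, 36, 4, 27, 13]
arr[6]=4 <= 13: swap with position 2, array becomes [6, 3, 4, 19, 20, 36, 34, 27, 13]
arr[7]=27 > 13: no swap

Place pivot at position 3: [6, 3, 4, 13, 20, 36, 34, 27, 19]
Pivot position: 3

After partitioning with pivot 13, the array becomes [6, 3, 4, 13, 20, 36, 34, 27, 19]. The pivot is placed at index 3. All elements to the left of the pivot are <= 13, and all elements to the right are > 13.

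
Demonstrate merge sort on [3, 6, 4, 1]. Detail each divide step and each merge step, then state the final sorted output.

Merge sort trace:

Split: [3, 6, 4, 1] -> [3, 6] and [4, 1]
  Split: [3, 6] -> [3] and [6]
  Merge: [3] + [6] -> [3, 6]
  Split: [4, 1] -> [4] and [1]
  Merge: [4] + [1] -> [1, 4]
Merge: [3, 6] + [1, 4] -> [1, 3, 4, 6]

Final sorted array: [1, 3, 4, 6]

The merge sort proceeds by recursively splitting the array and merging sorted halves.
After all merges, the sorted array is [1, 3, 4, 6].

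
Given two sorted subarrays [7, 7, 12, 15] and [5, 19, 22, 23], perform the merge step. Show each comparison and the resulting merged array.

Merging process:

Compare 7 vs 5: take 5 from right. Merged: [5]
Compare 7 vs 19: take 7 from left. Merged: [5, 7]
Compare 7 vs 19: take 7 from left. Merged: [5, 7, 7]
Compare 12 vs 19: take 12 from left. Merged: [5, 7, 7, 12]
Compare 15 vs 19: take 15 from left. Merged: [5, 7, 7, 12, 15]
Append remaining from right: [19, 22, 23]. Merged: [5, 7, 7, 12, 15, 19, 22, 23]

Final merged array: [5, 7, 7, 12, 15, 19, 22, 23]
Total comparisons: 5

The merged array is [5, 7, 7, 12, 15, 19, 22, 23], requiring 5 comparisons. The merge step runs in O(n) time where n is the total number of elements.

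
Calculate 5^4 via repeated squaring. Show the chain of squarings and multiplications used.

Computing 5^4 by squaring (build up from 5^1; each line after the first costs one multiplication):

5^1 = 5
5^2 = (5^1)^2 = 5^2 = 25
5^4 = (5^2)^2 = 25^2 = 625

Result: 625
Multiplications needed: 2 (2 lines after 5^1)

5^4 = 625. Using exponentiation by squaring, this requires 2 multiplications. The key idea: if the exponent is even, square the half-power; if odd, multiply by the base once.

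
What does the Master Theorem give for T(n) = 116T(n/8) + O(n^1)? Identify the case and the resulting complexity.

Master Theorem for T(n) = 116T(n/8) + O(n^1):

a = 116, b = 8, c = 1
log_b(a) = log_8(116) = 2.2860

Case 1: c = 1 < log_8(116) = 2.2860
T(n) = O(n^(log_8 116))

For T(n) = 116T(n/8) + O(n^1): log_8(116) = 2.2860. This is Case 1 of the Master Theorem (c < log_b(a), work dominated by leaves), giving O(n^(log_8 116)).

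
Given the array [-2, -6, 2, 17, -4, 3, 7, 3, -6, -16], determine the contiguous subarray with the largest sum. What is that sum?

Using Kadane's algorithm on [-2, -6, 2, 17, -4, 3, 7, 3, -6, -16]:

Scanning through the array:
Position 1 (value -6): max_ending_here = -6, max_so_far = -2
Position 2 (value 2): max_ending_here = 2, max_so_far = 2
Position 3 (value 17): max_ending_here = 19, max_so_far = 19
Position 4 (value -4): max_ending_here = 15, max_so_far = 19
Position 5 (value 3): max_ending_here = 18, max_so_far = 19
Position 6 (value 7): max_ending_here = 25, max_so_far = 25
Position 7 (value 3): max_ending_here = 28, max_so_far = 28
Position 8 (value -6): max_ending_here = 22, max_so_far = 28
Position 9 (value -16): max_ending_here = 6, max_so_far = 28

Maximum subarray: [2, 17, -4, 3, 7, 3]
Maximum sum: 28

The maximum subarray is [2, 17, -4, 3, 7, 3] with sum 28. This subarray runs from index 2 to index 7.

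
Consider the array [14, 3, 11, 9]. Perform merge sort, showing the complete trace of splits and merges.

Merge sort trace:

Split: [14, 3, 11, 9] -> [14, 3] and [11, 9]
  Split: [14, 3] -> [14] and [3]
  Merge: [14] + [3] -> [3, 14]
  Split: [11, 9] -> [11] and [9]
  Merge: [11] + [9] -> [9, 11]
Merge: [3, 14] + [9, 11] -> [3, 9, 11, 14]

Final sorted array: [3, 9, 11, 14]

The merge sort proceeds by recursively splitting the array and merging sorted halves.
After all merges, the sorted array is [3, 9, 11, 14].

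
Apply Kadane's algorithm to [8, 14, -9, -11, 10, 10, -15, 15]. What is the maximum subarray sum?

Using Kadane's algorithm on [8, 14, -9, -11, 10, 10, -15, 15]:

Scanning through the array:
Position 1 (value 14): max_ending_here = 22, max_so_far = 22
Position 2 (value -9): max_ending_here = 13, max_so_far = 22
Position 3 (value -11): max_ending_here = 2, max_so_far = 22
Position 4 (value 10): max_ending_here = 12, max_so_far = 22
Position 5 (value 10): max_ending_here = 22, max_so_far = 22
Position 6 (value -15): max_ending_here = 7, max_so_far = 22
Position 7 (value 15): max_ending_here = 22, max_so_far = 22

Maximum subarray: [8, 14]
Maximum sum: 22

The maximum subarray is [8, 14] with sum 22. This subarray runs from index 0 to index 1.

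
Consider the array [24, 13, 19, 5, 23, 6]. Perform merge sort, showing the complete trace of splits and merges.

Merge sort trace:

Split: [24, 13, 19, 5, 23, 6] -> [24, 13, 19] and [5, 23, 6]
  Split: [24, 13, 19] -> [24] and [13, 19]
    Split: [13, 19] -> [13] and [19]
    Merge: [13] + [19] -> [13, 19]
  Merge: [24] + [13, 19] -> [13, 19, 24]
  Split: [5, 23, 6] -> [5] and [23, 6]
    Split: [23, 6] -> [23] and [6]
    Merge: [23] + [6] -> [6, 23]
  Merge: [5] + [6, 23] -> [5, 6, 23]
Merge: [13, 19, 24] + [5, 6, 23] -> [5, 6, 13, 19, 23, 24]

Final sorted array: [5, 6, 13, 19, 23, 24]

The merge sort proceeds by recursively splitting the array and merging sorted halves.
After all merges, the sorted array is [5, 6, 13, 19, 23, 24].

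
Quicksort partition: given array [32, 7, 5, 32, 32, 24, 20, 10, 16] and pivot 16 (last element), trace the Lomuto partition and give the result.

Lomuto partition with pivot = 16:

Initial array: [32, 7, 5, 32, 32, 24, 20, 10, 16]

arr[0]=32 > 16: no swap
arr[1]=7 <= 16: swap with position 0, array becomes [7, 32, 5, 32, 32, 24, 20, 10, 16]
arr[2]=5 <= 16: swap with position 1, array becomes [7, 5, 32, 32, 32, 24, 20, 10, 16]
arr[3]=32 > 16: no swap
arr[4]=32 > 16: no swap
arr[5]=24 > 16: no swap
arr[6]=20 > 16: no swap
arr[7]=10 <= 16: swap with position 2, array becomes [7, 5, 10, 32, 32, 24, 20, 32, 16]

Place pivot at position 3: [7, 5, 10, 16, 32, 24, 20, 32, 32]
Pivot position: 3

After partitioning with pivot 16, the array becomes [7, 5, 10, 16, 32, 24, 20, 32, 32]. The pivot is placed at index 3. All elements to the left of the pivot are <= 16, and all elements to the right are > 16.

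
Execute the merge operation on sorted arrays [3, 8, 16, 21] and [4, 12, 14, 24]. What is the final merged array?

Merging process:

Compare 3 vs 4: take 3 from left. Merged: [3]
Compare 8 vs 4: take 4 from right. Merged: [3, 4]
Compare 8 vs 12: take 8 from left. Merged: [3, 4, 8]
Compare 16 vs 12: take 12 from right. Merged: [3, 4, 8, 12]
Compare 16 vs 14: take 14 from right. Merged: [3, 4, 8, 12, 14]
Compare 16 vs 24: take 16 from left. Merged: [3, 4, 8, 12, 14, 16]
Compare 21 vs 24: take 21 from left. Merged: [3, 4, 8, 12, 14, 16, 21]
Append remaining from right: [24]. Merged: [3, 4, 8, 12, 14, 16, 21, 24]

Final merged array: [3, 4, 8, 12, 14, 16, 21, 24]
Total comparisons: 7

The merged array is [3, 4, 8, 12, 14, 16, 21, 24], requiring 7 comparisons. The merge step runs in O(n) time where n is the total number of elements.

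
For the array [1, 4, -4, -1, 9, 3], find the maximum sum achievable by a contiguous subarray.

Using Kadane's algorithm on [1, 4, -4, -1, 9, 3]:

Scanning through the array:
Position 1 (value 4): max_ending_here = 5, max_so_far = 5
Position 2 (value -4): max_ending_here = 1, max_so_far = 5
Position 3 (value -1): max_ending_here = 0, max_so_far = 5
Position 4 (value 9): max_ending_here = 9, max_so_far = 9
Position 5 (value 3): max_ending_here = 12, max_so_far = 12

Maximum subarray: [1, 4, -4, -1, 9, 3]
Maximum sum: 12

The maximum subarray is [1, 4, -4, -1, 9, 3] with sum 12. This subarray runs from index 0 to index 5.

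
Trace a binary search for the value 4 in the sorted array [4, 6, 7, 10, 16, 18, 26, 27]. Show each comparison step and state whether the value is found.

Binary search for 4 in [4, 6, 7, 10, 16, 18, 26, 27]:

lo=0, hi=7, mid=3, arr[mid]=10 -> 10 > 4, search left half
lo=0, hi=2, mid=1, arr[mid]=6 -> 6 > 4, search left half
lo=0, hi=0, mid=0, arr[mid]=4 -> Found target at index 0!

Binary search finds 4 at index 0 after 3 comparisons. The search repeatedly halves the search space by comparing with the middle element.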